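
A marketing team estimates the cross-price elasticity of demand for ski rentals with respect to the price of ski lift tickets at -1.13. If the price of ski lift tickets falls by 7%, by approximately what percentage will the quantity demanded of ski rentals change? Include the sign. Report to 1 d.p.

7.9%

%ΔQ ≈ ε × %ΔP of ski lift tickets = -1.13 × (-7%) = 7.9%.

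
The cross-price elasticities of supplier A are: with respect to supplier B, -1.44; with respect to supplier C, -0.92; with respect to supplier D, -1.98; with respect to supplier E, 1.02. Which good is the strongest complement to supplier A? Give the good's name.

Complements have ε < 0. The most negative value is -1.98 (supplier D).

supplier D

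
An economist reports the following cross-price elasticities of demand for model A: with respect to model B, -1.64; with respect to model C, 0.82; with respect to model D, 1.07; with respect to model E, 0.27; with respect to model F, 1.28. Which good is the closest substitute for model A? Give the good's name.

Substitutes have ε > 0. Among the positive values, 1.28 (model F) is largest.

model F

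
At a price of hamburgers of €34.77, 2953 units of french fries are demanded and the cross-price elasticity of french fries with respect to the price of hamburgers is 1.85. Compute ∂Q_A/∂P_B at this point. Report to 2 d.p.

157.12

ε = (∂Q_A/∂P_B)·(P_B/Q_A) ⇒ ∂Q_A/∂P_B = ε·Q_A/P_B = 1.85 × 2953/34.77 ≈ 157.12.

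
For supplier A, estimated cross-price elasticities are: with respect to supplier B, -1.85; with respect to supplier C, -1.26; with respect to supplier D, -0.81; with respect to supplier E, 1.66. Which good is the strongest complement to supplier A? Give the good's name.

Complements have ε < 0. The most negative value is -1.85 (supplier B).

supplier B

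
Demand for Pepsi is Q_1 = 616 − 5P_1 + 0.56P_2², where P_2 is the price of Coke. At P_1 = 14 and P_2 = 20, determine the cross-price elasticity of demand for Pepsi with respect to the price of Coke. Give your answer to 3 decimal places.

At P_1 = 14 and P_2 = 20: Q_1 = 770.
∂Q_1/∂P_2 = 1.12P_2 = 1.12(20) = 22.4000.
ε = (∂Q_1/∂P_2)(P_2/Q_1) = 22.4000 × (20/770) ≈ 0.582.

0.582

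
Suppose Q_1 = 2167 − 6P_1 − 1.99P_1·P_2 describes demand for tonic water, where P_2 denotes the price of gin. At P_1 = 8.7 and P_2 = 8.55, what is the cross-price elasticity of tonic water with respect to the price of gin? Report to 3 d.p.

-0.075

At P_1 = 8.7 and P_2 = 8.55: Q_1 = 1966.774.
∂Q_1/∂P_2 = -1.99P_1 = -1.99(8.7) = -17.3130.
ε = (∂Q_1/∂P_2)(P_2/Q_1) = -17.3130 × (8.55/1966.774) ≈ -0.075.
ε < 0: complements.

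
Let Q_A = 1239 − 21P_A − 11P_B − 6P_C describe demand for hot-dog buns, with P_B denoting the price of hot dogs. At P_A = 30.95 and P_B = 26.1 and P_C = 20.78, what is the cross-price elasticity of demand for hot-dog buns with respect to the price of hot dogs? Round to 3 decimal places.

-1.620

At P_A = 30.95 and P_B = 26.1 and P_C = 20.78: Q_A = 177.27.
∂Q_A/∂P_B = -11.
ε = (∂Q_A/∂P_B)(P_B/Q_A) = -11 × (26.1/177.27) ≈ -1.620.
Since ε < 0, hot-dog buns and hot dogs are complements.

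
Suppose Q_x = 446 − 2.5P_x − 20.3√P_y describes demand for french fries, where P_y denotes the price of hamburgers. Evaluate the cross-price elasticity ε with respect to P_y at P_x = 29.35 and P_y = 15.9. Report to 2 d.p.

At P_x = 29.35 and P_y = 15.9: Q_x = 291.679.
∂Q_x/∂P_y = -20.3/(2√P_y) = -20.3/(2√15.9) = -2.5455.
ε = (∂Q_x/∂P_y)(P_y/Q_x) = -2.5455 × (15.9/291.679) ≈ -0.14.
ε < 0: complements.

-0.14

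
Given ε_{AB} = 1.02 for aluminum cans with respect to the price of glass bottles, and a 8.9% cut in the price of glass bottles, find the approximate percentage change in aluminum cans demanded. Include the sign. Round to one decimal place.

-9.1%

%ΔQ ≈ ε × %ΔP of glass bottles = 1.02 × (-8.9%) = -9.1%.
Demand for aluminum cans falls by about 9.1%.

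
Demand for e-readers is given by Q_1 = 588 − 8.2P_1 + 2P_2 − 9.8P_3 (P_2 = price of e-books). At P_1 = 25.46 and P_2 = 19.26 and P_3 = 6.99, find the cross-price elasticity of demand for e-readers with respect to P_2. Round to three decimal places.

0.110

At P_1 = 25.46 and P_2 = 19.26 and P_3 = 6.99: Q_1 = 349.246.
∂Q_1/∂P_2 = 2.
ε = (∂Q_1/∂P_2)(P_2/Q_1) = 2 × (19.26/349.246) ≈ 0.110.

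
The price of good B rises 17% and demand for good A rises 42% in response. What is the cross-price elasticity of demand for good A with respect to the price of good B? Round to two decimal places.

2.47

ε = (%ΔQ of good A) / (%ΔP of good B) = (42%) / (17%) ≈ 2.47.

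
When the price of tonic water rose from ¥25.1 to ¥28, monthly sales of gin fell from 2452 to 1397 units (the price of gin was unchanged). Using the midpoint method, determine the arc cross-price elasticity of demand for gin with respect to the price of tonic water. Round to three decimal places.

-5.019

ΔQ_A = 1397 − 2452 = -1055; ΔP_B = 28 − 25.1 = 2.9.
Midpoints: Q̄_A = 1924.5, P̄_B = 26.55.
ε = (ΔQ_A/Q̄_A)/(ΔP_B/P̄_B) = (-1055/1924.5)/(2.9/26.55) ≈ -5.019.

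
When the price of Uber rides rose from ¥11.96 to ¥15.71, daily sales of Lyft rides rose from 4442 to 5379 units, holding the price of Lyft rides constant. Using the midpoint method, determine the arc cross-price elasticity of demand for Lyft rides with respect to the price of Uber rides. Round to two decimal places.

ΔQ_A = 5379 − 4442 = 937; ΔP_B = 15.71 − 11.96 = 3.75.
Midpoints: Q̄_A = 4910.5, P̄_B = 13.84.
ε = (ΔQ_A/Q̄_A)/(ΔP_B/P̄_B) = (937/4910.5)/(3.75/13.84) ≈ 0.70.
ε > 0: Lyft rides and Uber rides are substitutes.

0.70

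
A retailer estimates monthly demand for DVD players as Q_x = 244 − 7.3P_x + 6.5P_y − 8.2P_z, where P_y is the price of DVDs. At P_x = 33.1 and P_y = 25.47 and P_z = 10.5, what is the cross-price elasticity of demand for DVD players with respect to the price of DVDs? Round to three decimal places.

2.023

At P_x = 33.1 and P_y = 25.47 and P_z = 10.5: Q_x = 81.825.
∂Q_x/∂P_y = 6.5.
ε = (∂Q_x/∂P_y)(P_y/Q_x) = 6.5 × (25.47/81.825) ≈ 2.023.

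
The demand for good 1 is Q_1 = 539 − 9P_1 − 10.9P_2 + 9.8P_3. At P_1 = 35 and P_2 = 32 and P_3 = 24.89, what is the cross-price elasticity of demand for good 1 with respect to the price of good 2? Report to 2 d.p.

-2.93

At P_1 = 35 and P_2 = 32 and P_3 = 24.89: Q_1 = 119.122.
∂Q_1/∂P_2 = -10.9.
ε = (∂Q_1/∂P_2)(P_2/Q_1) = -10.9 × (32/119.122) ≈ -2.93.
Since ε < 0, good 1 and good 2 are complements.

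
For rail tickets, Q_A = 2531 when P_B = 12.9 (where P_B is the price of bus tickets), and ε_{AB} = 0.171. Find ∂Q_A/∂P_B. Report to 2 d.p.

ε = (∂Q_A/∂P_B)·(P_B/Q_A) ⇒ ∂Q_A/∂P_B = ε·Q_A/P_B = 0.171 × 2531/12.9 ≈ 33.55.

33.55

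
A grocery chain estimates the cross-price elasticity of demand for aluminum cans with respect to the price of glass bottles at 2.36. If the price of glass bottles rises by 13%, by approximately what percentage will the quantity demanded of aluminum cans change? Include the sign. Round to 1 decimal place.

30.7%

%ΔQ ≈ ε × %ΔP of glass bottles = 2.36 × (13%) = 30.7%.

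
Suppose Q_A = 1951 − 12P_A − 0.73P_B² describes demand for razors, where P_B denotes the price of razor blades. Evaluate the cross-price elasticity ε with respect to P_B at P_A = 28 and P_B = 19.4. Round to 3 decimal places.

At P_A = 28 and P_B = 19.4: Q_A = 1340.257.
∂Q_A/∂P_B = -1.46P_B = -1.46(19.4) = -28.3240.
ε = (∂Q_A/∂P_B)(P_B/Q_A) = -28.3240 × (19.4/1340.257) ≈ -0.410.

-0.410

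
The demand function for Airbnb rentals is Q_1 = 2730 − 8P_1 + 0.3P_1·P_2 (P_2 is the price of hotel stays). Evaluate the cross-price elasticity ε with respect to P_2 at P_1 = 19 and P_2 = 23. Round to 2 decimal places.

At P_1 = 19 and P_2 = 23: Q_1 = 2709.1.
∂Q_1/∂P_2 = 0.3P_1 = 0.3(19) = 5.7000.
ε = (∂Q_1/∂P_2)(P_2/Q_1) = 5.7000 × (23/2709.1) ≈ 0.05.
ε > 0: substitutes.

0.05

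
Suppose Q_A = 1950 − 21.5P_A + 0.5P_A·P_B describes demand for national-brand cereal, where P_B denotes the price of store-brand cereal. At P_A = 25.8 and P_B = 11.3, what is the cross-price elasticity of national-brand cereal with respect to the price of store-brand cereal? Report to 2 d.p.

At P_A = 25.8 and P_B = 11.3: Q_A = 1541.07.
∂Q_A/∂P_B = 0.5P_A = 0.5(25.8) = 12.9000.
ε = (∂Q_A/∂P_B)(P_B/Q_A) = 12.9000 × (11.3/1541.07) ≈ 0.09.

0.09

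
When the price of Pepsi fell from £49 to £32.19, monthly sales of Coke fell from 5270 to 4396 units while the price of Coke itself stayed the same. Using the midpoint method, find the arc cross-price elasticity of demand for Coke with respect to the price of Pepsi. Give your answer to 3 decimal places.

0.437

ΔQ_A = 4396 − 5270 = -874; ΔP_B = 32.19 − 49 = -16.81.
Midpoints: Q̄_A = 4833.0, P̄_B = 40.59.
ε = (ΔQ_A/Q̄_A)/(ΔP_B/P̄_B) = (-874/4833.0)/(-16.81/40.59) ≈ 0.437.
ε > 0: Coke and Pepsi are substitutes.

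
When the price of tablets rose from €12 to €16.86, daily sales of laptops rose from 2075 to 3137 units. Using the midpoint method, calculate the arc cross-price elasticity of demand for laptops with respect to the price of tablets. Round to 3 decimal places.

ΔQ_A = 3137 − 2075 = 1062; ΔP_B = 16.86 − 12 = 4.86.
Midpoints: Q̄_A = 2606.0, P̄_B = 14.43.
ε = (ΔQ_A/Q̄_A)/(ΔP_B/P̄_B) = (1062/2606.0)/(4.86/14.43) ≈ 1.210.

1.210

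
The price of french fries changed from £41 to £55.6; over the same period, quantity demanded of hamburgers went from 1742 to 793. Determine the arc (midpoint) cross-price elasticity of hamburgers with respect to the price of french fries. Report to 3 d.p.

ΔQ_A = 793 − 1742 = -949; ΔP_B = 55.6 − 41 = 14.6.
Midpoints: Q̄_A = 1267.5, P̄_B = 48.30.
ε = (ΔQ_A/Q̄_A)/(ΔP_B/P̄_B) = (-949/1267.5)/(14.6/48.30) ≈ -2.477.
ε < 0: hamburgers and french fries are complements.

-2.477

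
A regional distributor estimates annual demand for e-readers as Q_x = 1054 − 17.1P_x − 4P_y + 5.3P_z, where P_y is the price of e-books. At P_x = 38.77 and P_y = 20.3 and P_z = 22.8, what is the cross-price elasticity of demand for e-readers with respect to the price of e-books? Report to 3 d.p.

At P_x = 38.77 and P_y = 20.3 and P_z = 22.8: Q_x = 430.673.
∂Q_x/∂P_y = -4.
ε = (∂Q_x/∂P_y)(P_y/Q_x) = -4 × (20.3/430.673) ≈ -0.189.

-0.189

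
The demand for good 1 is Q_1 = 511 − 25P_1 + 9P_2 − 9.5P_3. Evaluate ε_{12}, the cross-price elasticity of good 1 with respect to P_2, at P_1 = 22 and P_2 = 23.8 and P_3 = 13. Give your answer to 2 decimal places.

At P_1 = 22 and P_2 = 23.8 and P_3 = 13: Q_1 = 51.7.
∂Q_1/∂P_2 = 9.
ε = (∂Q_1/∂P_2)(P_2/Q_1) = 9 × (23.8/51.7) ≈ 4.14.

4.14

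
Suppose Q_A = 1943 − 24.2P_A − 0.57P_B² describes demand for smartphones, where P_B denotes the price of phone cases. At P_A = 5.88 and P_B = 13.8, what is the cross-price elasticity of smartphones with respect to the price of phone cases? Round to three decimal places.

At P_A = 5.88 and P_B = 13.8: Q_A = 1692.153.
∂Q_A/∂P_B = -1.14P_B = -1.14(13.8) = -15.7320.
ε = (∂Q_A/∂P_B)(P_B/Q_A) = -15.7320 × (13.8/1692.153) ≈ -0.128.

-0.128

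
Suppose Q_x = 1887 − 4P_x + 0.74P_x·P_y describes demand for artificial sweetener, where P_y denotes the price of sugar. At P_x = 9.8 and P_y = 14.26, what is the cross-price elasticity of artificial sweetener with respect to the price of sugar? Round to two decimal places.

0.05

At P_x = 9.8 and P_y = 14.26: Q_x = 1951.214.
∂Q_x/∂P_y = 0.74P_x = 0.74(9.8) = 7.2520.
ε = (∂Q_x/∂P_y)(P_y/Q_x) = 7.2520 × (14.26/1951.214) ≈ 0.05.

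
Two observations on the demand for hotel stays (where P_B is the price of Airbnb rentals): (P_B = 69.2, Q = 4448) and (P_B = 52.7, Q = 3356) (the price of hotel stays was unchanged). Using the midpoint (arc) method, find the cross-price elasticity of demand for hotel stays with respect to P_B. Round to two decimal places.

1.03

ΔQ_A = 3356 − 4448 = -1092; ΔP_B = 52.7 − 69.2 = -16.5.
Midpoints: Q̄_A = 3902.0, P̄_B = 60.95.
ε = (ΔQ_A/Q̄_A)/(ΔP_B/P̄_B) = (-1092/3902.0)/(-16.5/60.95) ≈ 1.03.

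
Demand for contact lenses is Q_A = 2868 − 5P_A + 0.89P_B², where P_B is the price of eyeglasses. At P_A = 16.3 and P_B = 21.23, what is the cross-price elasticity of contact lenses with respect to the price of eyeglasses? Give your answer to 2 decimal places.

0.25

At P_A = 16.3 and P_B = 21.23: Q_A = 3187.634.
∂Q_A/∂P_B = 1.78P_B = 1.78(21.23) = 37.7894.
ε = (∂Q_A/∂P_B)(P_B/Q_A) = 37.7894 × (21.23/3187.634) ≈ 0.25.
ε > 0: substitutes.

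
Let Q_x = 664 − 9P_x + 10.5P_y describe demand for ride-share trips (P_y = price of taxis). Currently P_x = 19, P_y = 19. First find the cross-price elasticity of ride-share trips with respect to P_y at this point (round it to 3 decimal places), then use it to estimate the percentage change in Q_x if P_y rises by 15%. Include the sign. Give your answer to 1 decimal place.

4.3%

At P_x = 19, P_y = 19: Q_x = 692.5.
∂Q_x/∂P_y = 10.5.
ε = (∂Q_x/∂P_y)(P_y/Q_x) = 10.5000 × 19/692.5 ≈ 0.288.
%ΔQ_x ≈ ε × %ΔP_y = 0.288 × (15%) = 4.3%.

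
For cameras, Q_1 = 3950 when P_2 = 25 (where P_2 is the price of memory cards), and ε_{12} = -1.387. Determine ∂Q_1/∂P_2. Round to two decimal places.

ε = (∂Q_1/∂P_2)·(P_2/Q_1) ⇒ ∂Q_1/∂P_2 = ε·Q_1/P_2 = -1.387 × 3950/25 ≈ -219.15.

-219.15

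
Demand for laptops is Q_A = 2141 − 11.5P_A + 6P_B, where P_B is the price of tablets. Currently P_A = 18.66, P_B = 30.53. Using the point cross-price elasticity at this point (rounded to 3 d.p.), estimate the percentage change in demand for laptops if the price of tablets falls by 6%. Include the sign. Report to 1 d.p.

-0.5%

At P_A = 18.66, P_B = 30.53: Q_A = 2109.59.
∂Q_A/∂P_B = 6.
ε = (∂Q_A/∂P_B)(P_B/Q_A) = 6.0000 × 30.53/2109.59 ≈ 0.087.
%ΔQ_A ≈ ε × %ΔP_B = 0.087 × (-6%) = -0.5%.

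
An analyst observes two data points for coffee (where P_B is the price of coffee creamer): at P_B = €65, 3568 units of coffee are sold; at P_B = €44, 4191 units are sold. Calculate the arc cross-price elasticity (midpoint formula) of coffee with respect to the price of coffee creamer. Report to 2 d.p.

-0.42

ΔQ_A = 4191 − 3568 = 623; ΔP_B = 44 − 65 = -21.
Midpoints: Q̄_A = 3879.5, P̄_B = 54.50.
ε = (ΔQ_A/Q̄_A)/(ΔP_B/P̄_B) = (623/3879.5)/(-21/54.50) ≈ -0.42.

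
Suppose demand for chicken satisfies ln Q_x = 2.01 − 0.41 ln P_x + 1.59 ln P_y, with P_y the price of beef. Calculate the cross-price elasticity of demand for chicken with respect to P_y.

In a log-linear (constant-elasticity) demand function, the coefficient on ln P_y is the cross-price elasticity.
ε = 1.59. Positive, so chicken and beef are substitutes.

1.59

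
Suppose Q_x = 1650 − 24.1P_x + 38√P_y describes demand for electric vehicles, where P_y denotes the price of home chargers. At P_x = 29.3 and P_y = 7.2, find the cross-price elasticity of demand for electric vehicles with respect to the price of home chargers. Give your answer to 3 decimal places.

At P_x = 29.3 and P_y = 7.2: Q_x = 1045.835.
∂Q_x/∂P_y = 38/(2√P_y) = 38/(2√7.2) = 7.0809.
ε = (∂Q_x/∂P_y)(P_y/Q_x) = 7.0809 × (7.2/1045.835) ≈ 0.049.

0.049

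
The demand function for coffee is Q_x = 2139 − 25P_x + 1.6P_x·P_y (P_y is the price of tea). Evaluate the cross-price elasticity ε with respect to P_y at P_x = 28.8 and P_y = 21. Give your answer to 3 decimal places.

At P_x = 28.8 and P_y = 21: Q_x = 2386.68.
∂Q_x/∂P_y = 1.6P_x = 1.6(28.8) = 46.0800.
ε = (∂Q_x/∂P_y)(P_y/Q_x) = 46.0800 × (21/2386.68) ≈ 0.405.

0.405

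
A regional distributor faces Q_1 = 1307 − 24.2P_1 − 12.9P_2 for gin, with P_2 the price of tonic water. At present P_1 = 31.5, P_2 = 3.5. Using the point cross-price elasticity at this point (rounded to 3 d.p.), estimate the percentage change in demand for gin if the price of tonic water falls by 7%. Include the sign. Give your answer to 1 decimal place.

0.6%

At P_1 = 31.5, P_2 = 3.5: Q_1 = 499.55.
∂Q_1/∂P_2 = -12.9.
ε = (∂Q_1/∂P_2)(P_2/Q_1) = -12.9000 × 3.5/499.55 ≈ -0.090.
%ΔQ_1 ≈ ε × %ΔP_2 = -0.090 × (-7%) = 0.6%.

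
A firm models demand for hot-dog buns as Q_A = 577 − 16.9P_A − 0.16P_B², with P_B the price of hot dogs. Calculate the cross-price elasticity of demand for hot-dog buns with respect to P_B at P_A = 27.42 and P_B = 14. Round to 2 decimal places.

-0.76

At P_A = 27.42 and P_B = 14: Q_A = 82.242.
∂Q_A/∂P_B = -0.32P_B = -0.32(14) = -4.4800.
ε = (∂Q_A/∂P_B)(P_B/Q_A) = -4.4800 × (14/82.242) ≈ -0.76.
ε < 0: complements.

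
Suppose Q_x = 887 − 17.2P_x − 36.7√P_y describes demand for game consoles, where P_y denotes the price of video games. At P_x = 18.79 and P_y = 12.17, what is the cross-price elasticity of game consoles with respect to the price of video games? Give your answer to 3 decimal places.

At P_x = 18.79 and P_y = 12.17: Q_x = 435.782.
∂Q_x/∂P_y = -36.7/(2√P_y) = -36.7/(2√12.17) = -5.2601.
ε = (∂Q_x/∂P_y)(P_y/Q_x) = -5.2601 × (12.17/435.782) ≈ -0.147.

-0.147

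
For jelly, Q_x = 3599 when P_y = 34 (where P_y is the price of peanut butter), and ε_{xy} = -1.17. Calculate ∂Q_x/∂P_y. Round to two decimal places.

-123.85

ε = (∂Q_x/∂P_y)·(P_y/Q_x) ⇒ ∂Q_x/∂P_y = ε·Q_x/P_y = -1.17 × 3599/34 ≈ -123.85.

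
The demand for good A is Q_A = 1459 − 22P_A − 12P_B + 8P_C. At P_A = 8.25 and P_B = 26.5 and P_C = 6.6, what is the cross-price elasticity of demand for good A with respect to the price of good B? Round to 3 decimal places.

At P_A = 8.25 and P_B = 26.5 and P_C = 6.6: Q_A = 1012.3.
∂Q_A/∂P_B = -12.
ε = (∂Q_A/∂P_B)(P_B/Q_A) = -12 × (26.5/1012.3) ≈ -0.314.

-0.314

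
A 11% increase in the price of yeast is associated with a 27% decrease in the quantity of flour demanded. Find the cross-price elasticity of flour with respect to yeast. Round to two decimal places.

ε = (%ΔQ of flour) / (%ΔP of yeast) = (-27%) / (11%) ≈ -2.45.

-2.45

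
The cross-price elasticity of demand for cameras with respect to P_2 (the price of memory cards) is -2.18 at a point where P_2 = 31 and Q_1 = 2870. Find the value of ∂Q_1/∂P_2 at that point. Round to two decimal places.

ε = (∂Q_1/∂P_2)·(P_2/Q_1) ⇒ ∂Q_1/∂P_2 = ε·Q_1/P_2 = -2.18 × 2870/31 ≈ -201.83.

-201.83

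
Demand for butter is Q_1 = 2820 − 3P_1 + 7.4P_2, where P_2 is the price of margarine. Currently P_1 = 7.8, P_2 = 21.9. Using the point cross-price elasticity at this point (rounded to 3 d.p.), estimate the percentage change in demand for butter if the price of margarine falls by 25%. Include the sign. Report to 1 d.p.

-1.4%

At P_1 = 7.8, P_2 = 21.9: Q_1 = 2958.66.
∂Q_1/∂P_2 = 7.4.
ε = (∂Q_1/∂P_2)(P_2/Q_1) = 7.4000 × 21.9/2958.66 ≈ 0.055.
%ΔQ_1 ≈ ε × %ΔP_2 = 0.055 × (-25%) = -1.4%.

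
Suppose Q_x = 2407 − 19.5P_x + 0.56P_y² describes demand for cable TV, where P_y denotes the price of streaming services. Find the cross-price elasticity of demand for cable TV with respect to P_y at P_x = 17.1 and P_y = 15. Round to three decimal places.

At P_x = 17.1 and P_y = 15: Q_x = 2199.55.
∂Q_x/∂P_y = 1.12P_y = 1.12(15) = 16.8000.
ε = (∂Q_x/∂P_y)(P_y/Q_x) = 16.8000 × (15/2199.55) ≈ 0.115.
ε > 0: substitutes.

0.115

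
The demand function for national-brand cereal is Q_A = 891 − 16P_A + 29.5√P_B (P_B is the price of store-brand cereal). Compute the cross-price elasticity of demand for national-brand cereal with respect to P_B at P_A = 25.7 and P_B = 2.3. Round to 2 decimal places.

0.04

At P_A = 25.7 and P_B = 2.3: Q_A = 524.539.
∂Q_A/∂P_B = 29.5/(2√P_B) = 29.5/(2√2.3) = 9.7259.
ε = (∂Q_A/∂P_B)(P_B/Q_A) = 9.7259 × (2.3/524.539) ≈ 0.04.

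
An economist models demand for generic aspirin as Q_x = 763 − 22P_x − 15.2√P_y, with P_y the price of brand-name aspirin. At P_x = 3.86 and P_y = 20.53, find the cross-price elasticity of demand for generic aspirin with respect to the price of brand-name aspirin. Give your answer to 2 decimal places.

-0.06

At P_x = 3.86 and P_y = 20.53: Q_x = 609.209.
∂Q_x/∂P_y = -15.2/(2√P_y) = -15.2/(2√20.53) = -1.6773.
ε = (∂Q_x/∂P_y)(P_y/Q_x) = -1.6773 × (20.53/609.209) ≈ -0.06.
ε < 0: complements.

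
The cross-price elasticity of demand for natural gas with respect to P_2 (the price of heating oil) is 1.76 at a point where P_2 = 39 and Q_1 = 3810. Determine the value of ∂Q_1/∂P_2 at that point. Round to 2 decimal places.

ε = (∂Q_1/∂P_2)·(P_2/Q_1) ⇒ ∂Q_1/∂P_2 = ε·Q_1/P_2 = 1.76 × 3810/39 ≈ 171.94.

171.94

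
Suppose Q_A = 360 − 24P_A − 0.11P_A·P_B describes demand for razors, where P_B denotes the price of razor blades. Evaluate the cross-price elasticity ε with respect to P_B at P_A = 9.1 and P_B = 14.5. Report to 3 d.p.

-0.114

At P_A = 9.1 and P_B = 14.5: Q_A = 127.086.
∂Q_A/∂P_B = -0.11P_A = -0.11(9.1) = -1.0010.
ε = (∂Q_A/∂P_B)(P_B/Q_A) = -1.0010 × (14.5/127.086) ≈ -0.114.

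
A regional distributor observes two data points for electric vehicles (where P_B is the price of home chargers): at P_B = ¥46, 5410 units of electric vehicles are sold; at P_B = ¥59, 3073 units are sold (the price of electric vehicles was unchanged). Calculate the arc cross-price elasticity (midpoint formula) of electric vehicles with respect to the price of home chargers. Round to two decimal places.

-2.23

ΔQ_A = 3073 − 5410 = -2337; ΔP_B = 59 − 46 = 13.
Midpoints: Q̄_A = 4241.5, P̄_B = 52.50.
ε = (ΔQ_A/Q̄_A)/(ΔP_B/P̄_B) = (-2337/4241.5)/(13/52.50) ≈ -2.23.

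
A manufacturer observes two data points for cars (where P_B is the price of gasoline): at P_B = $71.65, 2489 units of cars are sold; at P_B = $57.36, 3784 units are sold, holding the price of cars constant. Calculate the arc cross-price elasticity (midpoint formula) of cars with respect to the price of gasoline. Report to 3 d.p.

-1.864

ΔQ_A = 3784 − 2489 = 1295; ΔP_B = 57.36 − 71.65 = -14.29.
Midpoints: Q̄_A = 3136.5, P̄_B = 64.50.
ε = (ΔQ_A/Q̄_A)/(ΔP_B/P̄_B) = (1295/3136.5)/(-14.29/64.50) ≈ -1.864.
ε < 0: cars and gasoline are complements.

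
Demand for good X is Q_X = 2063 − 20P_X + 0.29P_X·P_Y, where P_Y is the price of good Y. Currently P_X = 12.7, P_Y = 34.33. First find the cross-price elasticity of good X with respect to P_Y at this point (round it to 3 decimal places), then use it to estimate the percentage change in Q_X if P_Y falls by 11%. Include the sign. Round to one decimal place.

At P_X = 12.7, P_Y = 34.33: Q_X = 1935.437.
∂Q_X/∂P_Y = 0.29P_X = 3.6830.
ε = (∂Q_X/∂P_Y)(P_Y/Q_X) = 3.6830 × 34.33/1935.437 ≈ 0.065.
%ΔQ_X ≈ ε × %ΔP_Y = 0.065 × (-11%) = -0.7%.

-0.7%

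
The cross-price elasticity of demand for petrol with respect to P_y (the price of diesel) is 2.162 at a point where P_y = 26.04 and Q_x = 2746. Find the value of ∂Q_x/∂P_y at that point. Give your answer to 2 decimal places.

227.99

ε = (∂Q_x/∂P_y)·(P_y/Q_x) ⇒ ∂Q_x/∂P_y = ε·Q_x/P_y = 2.162 × 2746/26.04 ≈ 227.99.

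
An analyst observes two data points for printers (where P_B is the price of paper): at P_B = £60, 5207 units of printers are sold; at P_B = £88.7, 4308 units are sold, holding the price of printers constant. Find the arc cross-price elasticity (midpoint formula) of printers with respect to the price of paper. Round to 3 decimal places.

-0.490

ΔQ_A = 4308 − 5207 = -899; ΔP_B = 88.7 − 60 = 28.7.
Midpoints: Q̄_A = 4757.5, P̄_B = 74.35.
ε = (ΔQ_A/Q̄_A)/(ΔP_B/P̄_B) = (-899/4757.5)/(28.7/74.35) ≈ -0.490.
ε < 0: printers and paper are complements.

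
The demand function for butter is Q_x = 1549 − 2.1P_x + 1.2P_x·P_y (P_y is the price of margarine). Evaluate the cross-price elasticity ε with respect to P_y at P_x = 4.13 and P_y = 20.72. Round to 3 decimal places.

0.062

At P_x = 4.13 and P_y = 20.72: Q_x = 1643.015.
∂Q_x/∂P_y = 1.2P_x = 1.2(4.13) = 4.9560.
ε = (∂Q_x/∂P_y)(P_y/Q_x) = 4.9560 × (20.72/1643.015) ≈ 0.062.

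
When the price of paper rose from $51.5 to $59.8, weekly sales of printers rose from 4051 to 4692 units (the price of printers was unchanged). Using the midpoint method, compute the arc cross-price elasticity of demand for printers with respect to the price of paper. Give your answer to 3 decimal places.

ΔQ_A = 4692 − 4051 = 641; ΔP_B = 59.8 − 51.5 = 8.3.
Midpoints: Q̄_A = 4371.5, P̄_B = 55.65.
ε = (ΔQ_A/Q̄_A)/(ΔP_B/P̄_B) = (641/4371.5)/(8.3/55.65) ≈ 0.983.
ε > 0: printers and paper are substitutes.

0.983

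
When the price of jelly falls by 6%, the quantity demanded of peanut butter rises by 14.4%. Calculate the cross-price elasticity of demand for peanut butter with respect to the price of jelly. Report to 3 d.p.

-2.400

ε = (%ΔQ of peanut butter) / (%ΔP of jelly) = (14.4%) / (-6%) ≈ -2.400.
Negative cross-price elasticity: complements.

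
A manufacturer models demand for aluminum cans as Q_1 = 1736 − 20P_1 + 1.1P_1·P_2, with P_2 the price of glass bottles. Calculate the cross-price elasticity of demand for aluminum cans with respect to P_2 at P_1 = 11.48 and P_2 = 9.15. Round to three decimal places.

0.071

At P_1 = 11.48 and P_2 = 9.15: Q_1 = 1621.946.
∂Q_1/∂P_2 = 1.1P_1 = 1.1(11.48) = 12.6280.
ε = (∂Q_1/∂P_2)(P_2/Q_1) = 12.6280 × (9.15/1621.946) ≈ 0.071.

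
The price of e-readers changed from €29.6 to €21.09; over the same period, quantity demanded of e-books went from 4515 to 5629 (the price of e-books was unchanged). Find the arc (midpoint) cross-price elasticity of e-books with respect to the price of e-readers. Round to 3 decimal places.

ΔQ_A = 5629 − 4515 = 1114; ΔP_B = 21.09 − 29.6 = -8.51.
Midpoints: Q̄_A = 5072.0, P̄_B = 25.34.
ε = (ΔQ_A/Q̄_A)/(ΔP_B/P̄_B) = (1114/5072.0)/(-8.51/25.34) ≈ -0.654.
ε < 0: e-books and e-readers are complements.

-0.654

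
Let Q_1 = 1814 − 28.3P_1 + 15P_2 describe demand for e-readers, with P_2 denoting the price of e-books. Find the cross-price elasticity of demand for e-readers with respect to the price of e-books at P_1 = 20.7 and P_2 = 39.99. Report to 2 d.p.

0.33

At P_1 = 20.7 and P_2 = 39.99: Q_1 = 1828.04.
∂Q_1/∂P_2 = 15.
ε = (∂Q_1/∂P_2)(P_2/Q_1) = 15 × (39.99/1828.04) ≈ 0.33.
Since ε > 0, e-readers and e-books are substitutes.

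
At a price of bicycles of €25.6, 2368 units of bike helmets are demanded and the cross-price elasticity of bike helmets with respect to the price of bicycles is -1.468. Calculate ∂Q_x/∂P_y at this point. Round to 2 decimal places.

-135.79

ε = (∂Q_x/∂P_y)·(P_y/Q_x) ⇒ ∂Q_x/∂P_y = ε·Q_x/P_y = -1.468 × 2368/25.6 ≈ -135.79.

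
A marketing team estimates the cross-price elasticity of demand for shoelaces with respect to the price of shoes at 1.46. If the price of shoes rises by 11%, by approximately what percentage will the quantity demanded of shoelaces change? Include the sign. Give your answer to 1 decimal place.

16.1%

%ΔQ ≈ ε × %ΔP of shoes = 1.46 × (11%) = 16.1%.
Demand for shoelaces rises by about 16.1%.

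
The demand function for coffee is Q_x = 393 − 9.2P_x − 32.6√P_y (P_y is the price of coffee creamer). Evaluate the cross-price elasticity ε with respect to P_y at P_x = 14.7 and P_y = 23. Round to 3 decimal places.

-0.771

At P_x = 14.7 and P_y = 23: Q_x = 101.416.
∂Q_x/∂P_y = -32.6/(2√P_y) = -32.6/(2√23) = -3.3988.
ε = (∂Q_x/∂P_y)(P_y/Q_x) = -3.3988 × (23/101.416) ≈ -0.771.
ε < 0: complements.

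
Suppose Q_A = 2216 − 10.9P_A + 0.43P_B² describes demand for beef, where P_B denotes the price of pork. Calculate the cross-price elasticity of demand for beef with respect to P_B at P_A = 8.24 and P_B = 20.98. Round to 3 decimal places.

At P_A = 8.24 and P_B = 20.98: Q_A = 2315.453.
∂Q_A/∂P_B = 0.86P_B = 0.86(20.98) = 18.0428.
ε = (∂Q_A/∂P_B)(P_B/Q_A) = 18.0428 × (20.98/2315.453) ≈ 0.163.

0.163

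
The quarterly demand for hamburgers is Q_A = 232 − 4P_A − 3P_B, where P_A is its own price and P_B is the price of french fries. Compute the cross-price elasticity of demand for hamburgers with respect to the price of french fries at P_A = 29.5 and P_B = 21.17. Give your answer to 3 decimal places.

At P_A = 29.5 and P_B = 21.17: Q_A = 50.49.
∂Q_A/∂P_B = -3.
ε = (∂Q_A/∂P_B)(P_B/Q_A) = -3 × (21.17/50.49) ≈ -1.258.

-1.258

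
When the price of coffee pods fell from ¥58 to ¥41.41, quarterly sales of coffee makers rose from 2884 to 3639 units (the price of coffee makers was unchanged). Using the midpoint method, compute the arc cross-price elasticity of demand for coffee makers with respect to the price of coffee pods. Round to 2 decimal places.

-0.69

ΔQ_A = 3639 − 2884 = 755; ΔP_B = 41.41 − 58 = -16.59.
Midpoints: Q̄_A = 3261.5, P̄_B = 49.70.
ε = (ΔQ_A/Q̄_A)/(ΔP_B/P̄_B) = (755/3261.5)/(-16.59/49.70) ≈ -0.69.
ε < 0: coffee makers and coffee pods are complements.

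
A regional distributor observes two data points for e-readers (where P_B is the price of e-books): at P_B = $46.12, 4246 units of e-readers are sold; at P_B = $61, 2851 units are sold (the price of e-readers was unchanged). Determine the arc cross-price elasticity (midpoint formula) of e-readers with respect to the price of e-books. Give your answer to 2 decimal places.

ΔQ_A = 2851 − 4246 = -1395; ΔP_B = 61 − 46.12 = 14.88.
Midpoints: Q̄_A = 3548.5, P̄_B = 53.56.
ε = (ΔQ_A/Q̄_A)/(ΔP_B/P̄_B) = (-1395/3548.5)/(14.88/53.56) ≈ -1.42.
ε < 0: e-readers and e-books are complements.

-1.42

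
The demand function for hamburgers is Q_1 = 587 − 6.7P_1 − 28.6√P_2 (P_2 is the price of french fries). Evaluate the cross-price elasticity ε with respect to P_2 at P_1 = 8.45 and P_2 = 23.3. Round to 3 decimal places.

-0.176

At P_1 = 8.45 and P_2 = 23.3: Q_1 = 392.333.
∂Q_1/∂P_2 = -28.6/(2√P_2) = -28.6/(2√23.3) = -2.9625.
ε = (∂Q_1/∂P_2)(P_2/Q_1) = -2.9625 × (23.3/392.333) ≈ -0.176.
ε < 0: complements.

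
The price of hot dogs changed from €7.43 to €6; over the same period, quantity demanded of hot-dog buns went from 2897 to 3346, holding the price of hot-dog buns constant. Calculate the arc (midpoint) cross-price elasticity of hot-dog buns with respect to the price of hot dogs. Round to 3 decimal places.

ΔQ_A = 3346 − 2897 = 449; ΔP_B = 6 − 7.43 = -1.43.
Midpoints: Q̄_A = 3121.5, P̄_B = 6.71.
ε = (ΔQ_A/Q̄_A)/(ΔP_B/P̄_B) = (449/3121.5)/(-1.43/6.71) ≈ -0.675.
ε < 0: hot-dog buns and hot dogs are complements.

-0.675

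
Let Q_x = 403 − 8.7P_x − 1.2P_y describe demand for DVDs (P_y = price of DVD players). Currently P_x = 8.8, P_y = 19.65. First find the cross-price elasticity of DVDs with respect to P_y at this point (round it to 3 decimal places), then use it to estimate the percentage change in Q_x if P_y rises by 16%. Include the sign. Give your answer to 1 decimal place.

At P_x = 8.8, P_y = 19.65: Q_x = 302.86.
∂Q_x/∂P_y = -1.2.
ε = (∂Q_x/∂P_y)(P_y/Q_x) = -1.2000 × 19.65/302.86 ≈ -0.078.
%ΔQ_x ≈ ε × %ΔP_y = -0.078 × (16%) = -1.2%.

-1.2%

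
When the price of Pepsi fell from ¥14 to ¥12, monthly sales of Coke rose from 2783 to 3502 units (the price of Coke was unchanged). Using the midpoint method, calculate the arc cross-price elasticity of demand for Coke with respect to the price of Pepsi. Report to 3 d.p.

ΔQ_A = 3502 − 2783 = 719; ΔP_B = 12 − 14 = -2.
Midpoints: Q̄_A = 3142.5, P̄_B = 13.00.
ε = (ΔQ_A/Q̄_A)/(ΔP_B/P̄_B) = (719/3142.5)/(-2/13.00) ≈ -1.487.

-1.487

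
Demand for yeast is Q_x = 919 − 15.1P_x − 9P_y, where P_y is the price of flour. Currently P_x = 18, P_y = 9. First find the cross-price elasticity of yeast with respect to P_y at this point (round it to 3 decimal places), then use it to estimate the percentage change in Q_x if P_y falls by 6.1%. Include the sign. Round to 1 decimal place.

0.9%

At P_x = 18, P_y = 9: Q_x = 566.2.
∂Q_x/∂P_y = -9.
ε = (∂Q_x/∂P_y)(P_y/Q_x) = -9.0000 × 9/566.2 ≈ -0.143.
%ΔQ_x ≈ ε × %ΔP_y = -0.143 × (-6.1%) = 0.9%.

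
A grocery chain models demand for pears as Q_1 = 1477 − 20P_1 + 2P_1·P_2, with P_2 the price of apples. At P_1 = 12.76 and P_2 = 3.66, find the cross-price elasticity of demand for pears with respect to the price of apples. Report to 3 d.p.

0.071

At P_1 = 12.76 and P_2 = 3.66: Q_1 = 1315.203.
∂Q_1/∂P_2 = 2P_1 = 2(12.76) = 25.5200.
ε = (∂Q_1/∂P_2)(P_2/Q_1) = 25.5200 × (3.66/1315.203) ≈ 0.071.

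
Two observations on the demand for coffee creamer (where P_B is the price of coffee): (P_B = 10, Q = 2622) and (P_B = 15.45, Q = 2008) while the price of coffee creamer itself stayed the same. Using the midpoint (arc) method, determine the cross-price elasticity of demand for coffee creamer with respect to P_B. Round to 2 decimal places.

ΔQ_A = 2008 − 2622 = -614; ΔP_B = 15.45 − 10 = 5.45.
Midpoints: Q̄_A = 2315.0, P̄_B = 12.72.
ε = (ΔQ_A/Q̄_A)/(ΔP_B/P̄_B) = (-614/2315.0)/(5.45/12.72) ≈ -0.62.
ε < 0: coffee creamer and coffee are complements.

-0.62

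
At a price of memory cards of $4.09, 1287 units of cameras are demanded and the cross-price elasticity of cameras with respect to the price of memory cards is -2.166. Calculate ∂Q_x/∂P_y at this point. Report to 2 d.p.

ε = (∂Q_x/∂P_y)·(P_y/Q_x) ⇒ ∂Q_x/∂P_y = ε·Q_x/P_y = -2.166 × 1287/4.09 ≈ -681.58.

-681.58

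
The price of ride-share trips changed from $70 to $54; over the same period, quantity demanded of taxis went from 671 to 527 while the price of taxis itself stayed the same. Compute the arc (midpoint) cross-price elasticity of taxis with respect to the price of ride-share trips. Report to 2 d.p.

0.93

ΔQ_A = 527 − 671 = -144; ΔP_B = 54 − 70 = -16.
Midpoints: Q̄_A = 599.0, P̄_B = 62.00.
ε = (ΔQ_A/Q̄_A)/(ΔP_B/P̄_B) = (-144/599.0)/(-16/62.00) ≈ 0.93.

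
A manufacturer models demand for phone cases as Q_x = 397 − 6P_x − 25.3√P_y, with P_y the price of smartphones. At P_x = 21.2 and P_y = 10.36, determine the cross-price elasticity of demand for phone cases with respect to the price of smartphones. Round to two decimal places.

-0.22

At P_x = 21.2 and P_y = 10.36: Q_x = 188.367.
∂Q_x/∂P_y = -25.3/(2√P_y) = -25.3/(2√10.36) = -3.9302.
ε = (∂Q_x/∂P_y)(P_y/Q_x) = -3.9302 × (10.36/188.367) ≈ -0.22.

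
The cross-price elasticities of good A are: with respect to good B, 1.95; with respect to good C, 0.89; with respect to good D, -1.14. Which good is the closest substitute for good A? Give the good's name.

Substitutes have ε > 0. Among the positive values, 1.95 (good B) is largest.

good B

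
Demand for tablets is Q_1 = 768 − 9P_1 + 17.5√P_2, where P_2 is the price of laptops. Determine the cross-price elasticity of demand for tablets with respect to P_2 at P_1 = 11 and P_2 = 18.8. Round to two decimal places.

At P_1 = 11 and P_2 = 18.8: Q_1 = 744.878.
∂Q_1/∂P_2 = 17.5/(2√P_2) = 17.5/(2√18.8) = 2.0180.
ε = (∂Q_1/∂P_2)(P_2/Q_1) = 2.0180 × (18.8/744.878) ≈ 0.05.
ε > 0: substitutes.

0.05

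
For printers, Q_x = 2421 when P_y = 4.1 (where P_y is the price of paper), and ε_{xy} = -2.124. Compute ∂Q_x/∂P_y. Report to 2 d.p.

-1254.20

ε = (∂Q_x/∂P_y)·(P_y/Q_x) ⇒ ∂Q_x/∂P_y = ε·Q_x/P_y = -2.124 × 2421/4.1 ≈ -1254.20.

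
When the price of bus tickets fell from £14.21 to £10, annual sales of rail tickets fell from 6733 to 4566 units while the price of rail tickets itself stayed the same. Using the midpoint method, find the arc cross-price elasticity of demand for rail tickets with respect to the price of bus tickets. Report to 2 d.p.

ΔQ_A = 4566 − 6733 = -2167; ΔP_B = 10 − 14.21 = -4.21.
Midpoints: Q̄_A = 5649.5, P̄_B = 12.11.
ε = (ΔQ_A/Q̄_A)/(ΔP_B/P̄_B) = (-2167/5649.5)/(-4.21/12.11) ≈ 1.10.
ε > 0: rail tickets and bus tickets are substitutes.

1.10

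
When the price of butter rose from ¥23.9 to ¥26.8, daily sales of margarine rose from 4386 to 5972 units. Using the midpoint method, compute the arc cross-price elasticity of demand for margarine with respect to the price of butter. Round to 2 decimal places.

ΔQ_A = 5972 − 4386 = 1586; ΔP_B = 26.8 − 23.9 = 2.9.
Midpoints: Q̄_A = 5179.0, P̄_B = 25.35.
ε = (ΔQ_A/Q̄_A)/(ΔP_B/P̄_B) = (1586/5179.0)/(2.9/25.35) ≈ 2.68.

2.68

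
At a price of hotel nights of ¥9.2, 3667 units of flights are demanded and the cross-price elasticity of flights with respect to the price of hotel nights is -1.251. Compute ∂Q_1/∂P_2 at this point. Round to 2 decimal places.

-498.63

ε = (∂Q_1/∂P_2)·(P_2/Q_1) ⇒ ∂Q_1/∂P_2 = ε·Q_1/P_2 = -1.251 × 3667/9.2 ≈ -498.63.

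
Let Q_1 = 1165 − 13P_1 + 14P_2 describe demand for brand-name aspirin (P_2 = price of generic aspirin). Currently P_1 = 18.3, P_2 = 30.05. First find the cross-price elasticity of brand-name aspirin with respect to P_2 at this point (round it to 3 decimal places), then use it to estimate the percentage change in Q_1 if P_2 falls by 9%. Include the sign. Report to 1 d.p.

At P_1 = 18.3, P_2 = 30.05: Q_1 = 1347.8.
∂Q_1/∂P_2 = 14.
ε = (∂Q_1/∂P_2)(P_2/Q_1) = 14.0000 × 30.05/1347.8 ≈ 0.312.
%ΔQ_1 ≈ ε × %ΔP_2 = 0.312 × (-9%) = -2.8%.

-2.8%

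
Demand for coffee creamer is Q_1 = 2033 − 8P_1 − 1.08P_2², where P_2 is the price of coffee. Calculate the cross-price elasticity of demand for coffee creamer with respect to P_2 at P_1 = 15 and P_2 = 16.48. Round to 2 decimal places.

At P_1 = 15 and P_2 = 16.48: Q_1 = 1619.682.
∂Q_1/∂P_2 = -2.16P_2 = -2.16(16.48) = -35.5968.
ε = (∂Q_1/∂P_2)(P_2/Q_1) = -35.5968 × (16.48/1619.682) ≈ -0.36.
ε < 0: complements.

-0.36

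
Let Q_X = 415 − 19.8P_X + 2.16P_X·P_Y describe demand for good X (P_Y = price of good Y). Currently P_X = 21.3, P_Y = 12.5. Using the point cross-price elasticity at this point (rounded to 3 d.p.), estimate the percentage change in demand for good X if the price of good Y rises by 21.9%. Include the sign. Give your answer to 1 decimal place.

At P_X = 21.3, P_Y = 12.5: Q_X = 568.36.
∂Q_X/∂P_Y = 2.16P_X = 46.0080.
ε = (∂Q_X/∂P_Y)(P_Y/Q_X) = 46.0080 × 12.5/568.36 ≈ 1.012.
%ΔQ_X ≈ ε × %ΔP_Y = 1.012 × (21.9%) = 22.2%.

22.2%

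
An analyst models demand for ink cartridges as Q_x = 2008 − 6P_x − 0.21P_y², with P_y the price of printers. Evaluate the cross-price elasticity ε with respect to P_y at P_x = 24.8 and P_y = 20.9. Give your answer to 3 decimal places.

-0.104

At P_x = 24.8 and P_y = 20.9: Q_x = 1767.470.
∂Q_x/∂P_y = -0.42P_y = -0.42(20.9) = -8.7780.
ε = (∂Q_x/∂P_y)(P_y/Q_x) = -8.7780 × (20.9/1767.470) ≈ -0.104.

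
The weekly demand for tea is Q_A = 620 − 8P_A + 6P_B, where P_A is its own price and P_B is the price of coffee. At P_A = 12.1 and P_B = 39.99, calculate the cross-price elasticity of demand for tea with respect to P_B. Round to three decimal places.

0.314

At P_A = 12.1 and P_B = 39.99: Q_A = 763.14.
∂Q_A/∂P_B = 6.
ε = (∂Q_A/∂P_B)(P_B/Q_A) = 6 × (39.99/763.14) ≈ 0.314.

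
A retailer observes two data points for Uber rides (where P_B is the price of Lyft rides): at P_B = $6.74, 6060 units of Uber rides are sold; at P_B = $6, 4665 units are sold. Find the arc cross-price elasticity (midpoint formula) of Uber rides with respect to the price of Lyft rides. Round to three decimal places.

ΔQ_A = 4665 − 6060 = -1395; ΔP_B = 6 − 6.74 = -0.74.
Midpoints: Q̄_A = 5362.5, P̄_B = 6.37.
ε = (ΔQ_A/Q̄_A)/(ΔP_B/P̄_B) = (-1395/5362.5)/(-0.74/6.37) ≈ 2.239.

2.239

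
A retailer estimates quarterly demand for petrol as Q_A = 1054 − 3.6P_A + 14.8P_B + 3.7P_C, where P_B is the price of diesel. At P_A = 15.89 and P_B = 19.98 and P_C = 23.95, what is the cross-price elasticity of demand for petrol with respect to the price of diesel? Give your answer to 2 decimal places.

0.21

At P_A = 15.89 and P_B = 19.98 and P_C = 23.95: Q_A = 1381.115.
∂Q_A/∂P_B = 14.8.
ε = (∂Q_A/∂P_B)(P_B/Q_A) = 14.8 × (19.98/1381.115) ≈ 0.21.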